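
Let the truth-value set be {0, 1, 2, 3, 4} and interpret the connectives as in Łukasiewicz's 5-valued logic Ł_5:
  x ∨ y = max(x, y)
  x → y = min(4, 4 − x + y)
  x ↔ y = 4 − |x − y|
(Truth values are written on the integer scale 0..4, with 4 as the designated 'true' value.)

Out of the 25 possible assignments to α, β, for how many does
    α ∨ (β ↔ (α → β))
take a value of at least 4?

value 4: 9 assignments (counts)
value 3: 7 assignments
value 2: 5 assignments
value 1: 3 assignments
value 0: 1 assignment
So 9 of the 25 assignments meet the threshold.

9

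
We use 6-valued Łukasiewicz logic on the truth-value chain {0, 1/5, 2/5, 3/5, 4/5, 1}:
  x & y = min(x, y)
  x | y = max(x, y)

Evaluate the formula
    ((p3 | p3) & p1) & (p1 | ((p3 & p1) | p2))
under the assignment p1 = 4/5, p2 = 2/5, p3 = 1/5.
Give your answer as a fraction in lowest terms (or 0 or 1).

1/5

p3 | p3 = 1/5 | 1/5 = 1/5
(p3 | p3) & p1 = 1/5 & 4/5 = 1/5
p3 & p1 = 1/5 & 4/5 = 1/5
(p3 & p1) | p2 = 1/5 | 2/5 = 2/5
p1 | ((p3 & p1) | p2) = 4/5 | 2/5 = 4/5
((p3 | p3) & p1) & (p1 | ((p3 & p1) | p2)) = 1/5 & 4/5 = 1/5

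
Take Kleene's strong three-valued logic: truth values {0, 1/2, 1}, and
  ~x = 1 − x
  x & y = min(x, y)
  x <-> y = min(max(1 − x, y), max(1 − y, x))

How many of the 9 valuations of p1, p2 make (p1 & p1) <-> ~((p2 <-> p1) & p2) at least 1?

1

p1 = 0, p2 = 0 ↦ 0  <
p1 = 0, p2 = 1/2 ↦ 1/2  <
p1 = 0, p2 = 1 ↦ 0  <
p1 = 1/2, p2 = 0 ↦ 1/2  <
p1 = 1/2, p2 = 1/2 ↦ 1/2  <
p1 = 1/2, p2 = 1 ↦ 1/2  <
p1 = 1, p2 = 0 ↦ 1  ≥
p1 = 1, p2 = 1/2 ↦ 1/2  <
p1 = 1, p2 = 1 ↦ 0  <
So 1 of the 9 assignments meets the threshold.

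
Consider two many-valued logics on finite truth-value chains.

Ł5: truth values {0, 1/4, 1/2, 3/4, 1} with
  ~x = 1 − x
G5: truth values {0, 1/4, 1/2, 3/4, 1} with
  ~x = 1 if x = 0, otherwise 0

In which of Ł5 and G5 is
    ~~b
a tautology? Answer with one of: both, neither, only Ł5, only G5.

neither

In Ł5: at b = 0 the value is 0 — not a tautology.
In G5: at b = 0 the value is 0 — not a tautology.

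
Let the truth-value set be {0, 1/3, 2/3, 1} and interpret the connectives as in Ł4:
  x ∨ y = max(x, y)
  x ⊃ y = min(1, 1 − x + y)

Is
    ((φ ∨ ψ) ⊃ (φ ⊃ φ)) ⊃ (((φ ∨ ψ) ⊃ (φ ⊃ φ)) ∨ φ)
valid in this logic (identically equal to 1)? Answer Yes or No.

Yes

φ = 0, ψ = 0 ↦ 1
φ = 0, ψ = 1/3 ↦ 1
φ = 0, ψ = 2/3 ↦ 1
φ = 0, ψ = 1 ↦ 1
φ = 1/3, ψ = 0 ↦ 1
φ = 1/3, ψ = 1/3 ↦ 1
φ = 1/3, ψ = 2/3 ↦ 1
φ = 1/3, ψ = 1 ↦ 1
φ = 2/3, ψ = 0 ↦ 1
φ = 2/3, ψ = 1/3 ↦ 1
φ = 2/3, ψ = 2/3 ↦ 1
φ = 2/3, ψ = 1 ↦ 1
φ = 1, ψ = 0 ↦ 1
φ = 1, ψ = 1/3 ↦ 1
φ = 1, ψ = 2/3 ↦ 1
φ = 1, ψ = 1 ↦ 1
Every assignment gives a value ≥ 1.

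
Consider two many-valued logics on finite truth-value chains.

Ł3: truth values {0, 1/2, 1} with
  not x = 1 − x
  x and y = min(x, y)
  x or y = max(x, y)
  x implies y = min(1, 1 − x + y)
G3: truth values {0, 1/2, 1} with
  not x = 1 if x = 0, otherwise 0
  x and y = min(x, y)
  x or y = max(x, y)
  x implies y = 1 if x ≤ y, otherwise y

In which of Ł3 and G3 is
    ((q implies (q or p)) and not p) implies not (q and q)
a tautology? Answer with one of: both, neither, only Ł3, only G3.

In Ł3: at p = 0, q = 1/2 the value is 1/2 — not a tautology.
In G3: at p = 0, q = 1/2 the value is 0 — not a tautology.

neither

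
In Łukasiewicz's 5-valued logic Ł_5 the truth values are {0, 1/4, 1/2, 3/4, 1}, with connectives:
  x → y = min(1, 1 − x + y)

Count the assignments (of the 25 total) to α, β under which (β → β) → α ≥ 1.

value 1: 5 assignments (counts)
value 3/4: 5 assignments
value 1/2: 5 assignments
value 1/4: 5 assignments
value 0: 5 assignments
So 5 of the 25 assignments meet the threshold.

5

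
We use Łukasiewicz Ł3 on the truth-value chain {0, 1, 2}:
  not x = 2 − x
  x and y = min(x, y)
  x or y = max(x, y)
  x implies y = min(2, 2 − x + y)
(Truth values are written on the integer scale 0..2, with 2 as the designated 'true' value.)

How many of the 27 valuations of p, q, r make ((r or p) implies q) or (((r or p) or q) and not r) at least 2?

16

value 2: 16 assignments (counts)
value 1: 8 assignments
value 0: 3 assignments
So 16 of the 27 assignments meet the threshold.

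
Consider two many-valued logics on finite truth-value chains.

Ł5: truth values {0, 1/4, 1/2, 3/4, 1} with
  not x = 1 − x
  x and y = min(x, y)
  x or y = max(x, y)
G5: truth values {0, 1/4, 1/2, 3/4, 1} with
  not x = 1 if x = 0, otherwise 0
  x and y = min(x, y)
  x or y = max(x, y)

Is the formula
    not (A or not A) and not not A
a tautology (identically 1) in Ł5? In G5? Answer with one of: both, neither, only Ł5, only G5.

neither

In Ł5: at A = 0 the value is 0 — not a tautology.
In G5: at A = 0 the value is 0 — not a tautology.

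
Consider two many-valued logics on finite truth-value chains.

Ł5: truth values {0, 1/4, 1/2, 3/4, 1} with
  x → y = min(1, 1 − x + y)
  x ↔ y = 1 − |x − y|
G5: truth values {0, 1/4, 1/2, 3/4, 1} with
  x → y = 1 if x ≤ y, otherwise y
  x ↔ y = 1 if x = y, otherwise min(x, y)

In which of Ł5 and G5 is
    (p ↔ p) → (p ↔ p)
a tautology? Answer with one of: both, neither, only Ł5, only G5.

both

In Ł5: every assignment gives 1 — tautology.
In G5: every assignment gives 1 — tautology.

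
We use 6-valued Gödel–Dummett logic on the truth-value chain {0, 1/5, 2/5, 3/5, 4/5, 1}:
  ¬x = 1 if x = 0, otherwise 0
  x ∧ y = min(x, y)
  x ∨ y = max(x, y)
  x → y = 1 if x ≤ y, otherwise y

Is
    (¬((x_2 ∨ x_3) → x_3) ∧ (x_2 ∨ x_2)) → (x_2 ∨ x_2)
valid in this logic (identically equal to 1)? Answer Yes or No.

At x_2 = 1, x_3 = 4/5, for instance:
x_2 ∨ x_3 = 1 ∨ 4/5 = 1
(x_2 ∨ x_3) → x_3 = 1 → 4/5 = 4/5
¬((x_2 ∨ x_3) → x_3) = ¬4/5 = 0
x_2 ∨ x_2 = 1 ∨ 1 = 1
¬((x_2 ∨ x_3) → x_3) ∧ (x_2 ∨ x_2) = 0 ∧ 1 = 0
(¬((x_2 ∨ x_3) → x_3) ∧ (x_2 ∨ x_2)) → (x_2 ∨ x_2) = 0 → 1 = 1
and checking the remaining 35 assignments likewise gives ≥ 1 in every case.

Yes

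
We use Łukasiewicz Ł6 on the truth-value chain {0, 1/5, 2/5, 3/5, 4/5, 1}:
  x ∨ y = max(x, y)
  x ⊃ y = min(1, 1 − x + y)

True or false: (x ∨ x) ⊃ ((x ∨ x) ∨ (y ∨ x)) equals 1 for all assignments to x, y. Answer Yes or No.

At x = 0, y = 3/5, for instance:
x ∨ x = 0 ∨ 0 = 0
y ∨ x = 3/5 ∨ 0 = 3/5
(x ∨ x) ∨ (y ∨ x) = 0 ∨ 3/5 = 3/5
(x ∨ x) ⊃ ((x ∨ x) ∨ (y ∨ x)) = 0 ⊃ 3/5 = 1
and checking the remaining 35 assignments likewise gives ≥ 1 in every case.

Yes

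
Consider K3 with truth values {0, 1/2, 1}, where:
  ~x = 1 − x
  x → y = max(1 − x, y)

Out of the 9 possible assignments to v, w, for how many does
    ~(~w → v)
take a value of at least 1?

v = 0, w = 0 ↦ 1  ≥
v = 0, w = 1/2 ↦ 1/2  <
v = 0, w = 1 ↦ 0  <
v = 1/2, w = 0 ↦ 1/2  <
v = 1/2, w = 1/2 ↦ 1/2  <
v = 1/2, w = 1 ↦ 0  <
v = 1, w = 0 ↦ 0  <
v = 1, w = 1/2 ↦ 0  <
v = 1, w = 1 ↦ 0  <
So 1 of the 9 assignments meets the threshold.

1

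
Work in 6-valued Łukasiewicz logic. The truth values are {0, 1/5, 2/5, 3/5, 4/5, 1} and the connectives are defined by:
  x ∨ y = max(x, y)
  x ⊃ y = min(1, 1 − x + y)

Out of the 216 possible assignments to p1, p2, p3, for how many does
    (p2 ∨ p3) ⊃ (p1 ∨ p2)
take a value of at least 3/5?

202

value 1: 161 assignments (counts)
value 4/5: 25 assignments (counts)
value 3/5: 16 assignments (counts)
value 2/5: 9 assignments
value 1/5: 4 assignments
value 0: 1 assignment
So 202 of the 216 assignments meet the threshold.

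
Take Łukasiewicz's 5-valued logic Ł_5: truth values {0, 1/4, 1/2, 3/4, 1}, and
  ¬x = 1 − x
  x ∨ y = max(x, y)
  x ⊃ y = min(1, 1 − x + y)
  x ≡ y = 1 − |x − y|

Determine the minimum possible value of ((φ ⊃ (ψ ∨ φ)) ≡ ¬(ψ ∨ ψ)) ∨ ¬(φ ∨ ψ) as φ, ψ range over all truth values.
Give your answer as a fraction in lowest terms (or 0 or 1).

0

Take φ = 0, ψ = 1:
ψ ∨ φ = 1 ∨ 0 = 1
φ ⊃ (ψ ∨ φ) = 0 ⊃ 1 = 1
ψ ∨ ψ = 1 ∨ 1 = 1
¬(ψ ∨ ψ) = ¬1 = 0
(φ ⊃ (ψ ∨ φ)) ≡ ¬(ψ ∨ ψ) = 1 ≡ 0 = 0
φ ∨ ψ = 0 ∨ 1 = 1
¬(φ ∨ ψ) = ¬1 = 0
((φ ⊃ (ψ ∨ φ)) ≡ ¬(ψ ∨ ψ)) ∨ ¬(φ ∨ ψ) = 0 ∨ 0 = 0
No assignment yields a value below 0, so this is the minimum.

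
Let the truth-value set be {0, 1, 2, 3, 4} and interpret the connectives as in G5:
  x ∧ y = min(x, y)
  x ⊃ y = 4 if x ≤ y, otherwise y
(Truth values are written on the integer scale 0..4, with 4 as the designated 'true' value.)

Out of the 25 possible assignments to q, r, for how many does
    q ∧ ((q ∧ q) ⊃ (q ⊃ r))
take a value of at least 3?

4

value 4: 1 assignment (counts)
value 3: 3 assignments (counts)
value 2: 5 assignments
value 1: 7 assignments
value 0: 9 assignments
So 4 of the 25 assignments meet the threshold.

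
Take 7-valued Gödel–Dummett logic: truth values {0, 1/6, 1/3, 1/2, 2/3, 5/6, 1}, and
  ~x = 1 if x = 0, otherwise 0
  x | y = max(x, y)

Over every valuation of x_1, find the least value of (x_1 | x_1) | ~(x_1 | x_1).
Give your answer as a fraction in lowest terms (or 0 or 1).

1/6

Take x_1 = 1/6:
x_1 | x_1 = 1/6 | 1/6 = 1/6
x_1 | x_1 = 1/6 | 1/6 = 1/6
~(x_1 | x_1) = ~1/6 = 0
(x_1 | x_1) | ~(x_1 | x_1) = 1/6 | 0 = 1/6
No assignment yields a value below 1/6, so this is the minimum.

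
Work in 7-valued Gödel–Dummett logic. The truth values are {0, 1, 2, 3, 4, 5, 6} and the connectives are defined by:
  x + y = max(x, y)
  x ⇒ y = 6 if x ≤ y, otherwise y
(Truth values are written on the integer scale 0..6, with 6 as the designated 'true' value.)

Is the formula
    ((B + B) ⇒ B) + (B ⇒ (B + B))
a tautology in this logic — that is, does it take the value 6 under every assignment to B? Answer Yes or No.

B = 0 ↦ 6
B = 1 ↦ 6
B = 2 ↦ 6
B = 3 ↦ 6
B = 4 ↦ 6
B = 5 ↦ 6
B = 6 ↦ 6
Every assignment gives a value ≥ 6.

Yes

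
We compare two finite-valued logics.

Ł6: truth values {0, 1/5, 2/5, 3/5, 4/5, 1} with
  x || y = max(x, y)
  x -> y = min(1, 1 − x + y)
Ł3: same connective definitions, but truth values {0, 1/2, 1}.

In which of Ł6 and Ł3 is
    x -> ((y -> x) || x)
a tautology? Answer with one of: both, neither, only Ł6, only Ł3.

both

In Ł6: every assignment gives 1 — tautology.
In Ł3: every assignment gives 1 — tautology.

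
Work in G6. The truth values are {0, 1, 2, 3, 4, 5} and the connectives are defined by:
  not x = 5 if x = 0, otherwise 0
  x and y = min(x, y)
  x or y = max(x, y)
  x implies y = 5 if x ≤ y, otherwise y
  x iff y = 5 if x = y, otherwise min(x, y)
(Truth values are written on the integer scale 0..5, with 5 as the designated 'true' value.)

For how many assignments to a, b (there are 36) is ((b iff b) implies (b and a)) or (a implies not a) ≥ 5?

7

value 5: 7 assignments (counts)
value 4: 3 assignments
value 3: 5 assignments
value 2: 7 assignments
value 1: 9 assignments
value 0: 5 assignments
So 7 of the 36 assignments meet the threshold.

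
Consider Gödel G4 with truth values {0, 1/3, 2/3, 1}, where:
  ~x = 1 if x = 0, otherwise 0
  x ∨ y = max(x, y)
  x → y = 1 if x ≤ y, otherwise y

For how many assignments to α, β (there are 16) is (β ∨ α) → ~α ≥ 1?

α = 0, β = 0 ↦ 1  ≥
α = 0, β = 1/3 ↦ 1  ≥
α = 0, β = 2/3 ↦ 1  ≥
α = 0, β = 1 ↦ 1  ≥
α = 1/3, β = 0 ↦ 0  <
α = 1/3, β = 1/3 ↦ 0  <
α = 1/3, β = 2/3 ↦ 0  <
α = 1/3, β = 1 ↦ 0  <
α = 2/3, β = 0 ↦ 0  <
α = 2/3, β = 1/3 ↦ 0  <
α = 2/3, β = 2/3 ↦ 0  <
α = 2/3, β = 1 ↦ 0  <
α = 1, β = 0 ↦ 0  <
α = 1, β = 1/3 ↦ 0  <
α = 1, β = 2/3 ↦ 0  <
α = 1, β = 1 ↦ 0  <
So 4 of the 16 assignments meet the threshold.

4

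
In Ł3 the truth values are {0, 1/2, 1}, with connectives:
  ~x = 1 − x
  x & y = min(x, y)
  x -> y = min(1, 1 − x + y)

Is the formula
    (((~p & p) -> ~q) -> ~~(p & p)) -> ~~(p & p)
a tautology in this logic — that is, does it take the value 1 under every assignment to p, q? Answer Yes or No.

No

Counterexample: take p = 1/2, q = 1.
~p = ~1/2 = 1/2
~p & p = 1/2 & 1/2 = 1/2
~q = ~1 = 0
(~p & p) -> ~q = 1/2 -> 0 = 1/2
p & p = 1/2 & 1/2 = 1/2
~(p & p) = ~1/2 = 1/2
~~(p & p) = ~1/2 = 1/2
((~p & p) -> ~q) -> ~~(p & p) = 1/2 -> 1/2 = 1
(((~p & p) -> ~q) -> ~~(p & p)) -> ~~(p & p) = 1 -> 1/2 = 1/2
This gives 1/2 ≠ 1.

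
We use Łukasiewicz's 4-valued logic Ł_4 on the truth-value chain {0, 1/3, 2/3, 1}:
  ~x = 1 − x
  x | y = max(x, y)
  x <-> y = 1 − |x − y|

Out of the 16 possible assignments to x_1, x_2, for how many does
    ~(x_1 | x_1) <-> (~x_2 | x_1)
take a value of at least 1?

x_1 = 0, x_2 = 0 ↦ 1  ≥
x_1 = 0, x_2 = 1/3 ↦ 2/3  <
x_1 = 0, x_2 = 2/3 ↦ 1/3  <
x_1 = 0, x_2 = 1 ↦ 0  <
x_1 = 1/3, x_2 = 0 ↦ 2/3  <
x_1 = 1/3, x_2 = 1/3 ↦ 1  ≥
x_1 = 1/3, x_2 = 2/3 ↦ 2/3  <
x_1 = 1/3, x_2 = 1 ↦ 2/3  <
x_1 = 2/3, x_2 = 0 ↦ 1/3  <
x_1 = 2/3, x_2 = 1/3 ↦ 2/3  <
x_1 = 2/3, x_2 = 2/3 ↦ 2/3  <
x_1 = 2/3, x_2 = 1 ↦ 2/3  <
x_1 = 1, x_2 = 0 ↦ 0  <
x_1 = 1, x_2 = 1/3 ↦ 0  <
x_1 = 1, x_2 = 2/3 ↦ 0  <
x_1 = 1, x_2 = 1 ↦ 0  <
So 2 of the 16 assignments meet the threshold.

2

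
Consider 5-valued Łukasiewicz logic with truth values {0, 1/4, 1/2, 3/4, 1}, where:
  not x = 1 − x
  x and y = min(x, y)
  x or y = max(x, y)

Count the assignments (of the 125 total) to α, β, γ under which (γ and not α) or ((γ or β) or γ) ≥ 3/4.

value 1: 45 assignments (counts)
value 3/4: 35 assignments (counts)
value 1/2: 25 assignments
value 1/4: 15 assignments
value 0: 5 assignments
So 80 of the 125 assignments meet the threshold.

80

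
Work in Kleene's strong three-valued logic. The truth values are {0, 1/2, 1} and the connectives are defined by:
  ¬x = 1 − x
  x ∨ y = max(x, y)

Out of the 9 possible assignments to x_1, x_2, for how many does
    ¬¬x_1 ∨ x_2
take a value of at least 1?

x_1 = 0, x_2 = 0 ↦ 0  <
x_1 = 0, x_2 = 1/2 ↦ 1/2  <
x_1 = 0, x_2 = 1 ↦ 1  ≥
x_1 = 1/2, x_2 = 0 ↦ 1/2  <
x_1 = 1/2, x_2 = 1/2 ↦ 1/2  <
x_1 = 1/2, x_2 = 1 ↦ 1  ≥
x_1 = 1, x_2 = 0 ↦ 1  ≥
x_1 = 1, x_2 = 1/2 ↦ 1  ≥
x_1 = 1, x_2 = 1 ↦ 1  ≥
So 5 of the 9 assignments meet the threshold.

5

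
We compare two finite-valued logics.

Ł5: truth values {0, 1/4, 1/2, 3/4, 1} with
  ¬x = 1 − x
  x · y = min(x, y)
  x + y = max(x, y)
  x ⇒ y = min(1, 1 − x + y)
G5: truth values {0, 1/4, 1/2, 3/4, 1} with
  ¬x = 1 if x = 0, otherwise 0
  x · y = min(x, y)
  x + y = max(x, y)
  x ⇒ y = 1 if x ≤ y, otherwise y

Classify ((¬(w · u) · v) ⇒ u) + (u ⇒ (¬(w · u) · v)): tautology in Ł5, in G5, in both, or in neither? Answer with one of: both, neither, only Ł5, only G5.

In Ł5: every assignment gives 1 — tautology.
In G5: every assignment gives 1 — tautology.

both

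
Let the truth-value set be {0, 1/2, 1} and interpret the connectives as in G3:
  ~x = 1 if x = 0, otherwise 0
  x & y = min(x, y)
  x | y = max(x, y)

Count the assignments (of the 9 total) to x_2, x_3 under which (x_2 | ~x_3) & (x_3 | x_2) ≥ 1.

3

x_2 = 0, x_3 = 0 ↦ 0  <
x_2 = 0, x_3 = 1/2 ↦ 0  <
x_2 = 0, x_3 = 1 ↦ 0  <
x_2 = 1/2, x_3 = 0 ↦ 1/2  <
x_2 = 1/2, x_3 = 1/2 ↦ 1/2  <
x_2 = 1/2, x_3 = 1 ↦ 1/2  <
x_2 = 1, x_3 = 0 ↦ 1  ≥
x_2 = 1, x_3 = 1/2 ↦ 1  ≥
x_2 = 1, x_3 = 1 ↦ 1  ≥
So 3 of the 9 assignments meet the threshold.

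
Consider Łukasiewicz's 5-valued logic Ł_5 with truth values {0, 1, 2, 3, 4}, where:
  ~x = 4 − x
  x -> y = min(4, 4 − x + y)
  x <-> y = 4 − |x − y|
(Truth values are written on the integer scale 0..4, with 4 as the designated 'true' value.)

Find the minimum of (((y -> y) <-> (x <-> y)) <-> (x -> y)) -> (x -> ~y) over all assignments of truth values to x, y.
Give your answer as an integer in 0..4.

0

Take x = 4, y = 4:
y -> y = 4 -> 4 = 4
x <-> y = 4 <-> 4 = 4
(y -> y) <-> (x <-> y) = 4 <-> 4 = 4
x -> y = 4 -> 4 = 4
((y -> y) <-> (x <-> y)) <-> (x -> y) = 4 <-> 4 = 4
~y = ~4 = 0
x -> ~y = 4 -> 0 = 0
(((y -> y) <-> (x <-> y)) <-> (x -> y)) -> (x -> ~y) = 4 -> 0 = 0
No assignment yields a value below 0, so this is the minimum.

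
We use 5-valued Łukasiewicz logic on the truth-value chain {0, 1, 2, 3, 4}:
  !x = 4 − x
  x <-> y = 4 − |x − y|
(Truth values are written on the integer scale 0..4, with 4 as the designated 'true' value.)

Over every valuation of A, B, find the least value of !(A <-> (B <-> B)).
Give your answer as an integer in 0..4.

0

Take A = 4, B = 0:
B <-> B = 0 <-> 0 = 4
A <-> (B <-> B) = 4 <-> 4 = 4
!(A <-> (B <-> B)) = !4 = 0
No assignment yields a value below 0, so this is the minimum.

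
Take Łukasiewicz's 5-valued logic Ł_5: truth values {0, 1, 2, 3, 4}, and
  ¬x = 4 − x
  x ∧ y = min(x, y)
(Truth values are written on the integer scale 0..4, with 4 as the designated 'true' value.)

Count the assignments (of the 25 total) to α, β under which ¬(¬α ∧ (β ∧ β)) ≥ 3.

16

value 4: 9 assignments (counts)
value 3: 7 assignments (counts)
value 2: 5 assignments
value 1: 3 assignments
value 0: 1 assignment
So 16 of the 25 assignments meet the threshold.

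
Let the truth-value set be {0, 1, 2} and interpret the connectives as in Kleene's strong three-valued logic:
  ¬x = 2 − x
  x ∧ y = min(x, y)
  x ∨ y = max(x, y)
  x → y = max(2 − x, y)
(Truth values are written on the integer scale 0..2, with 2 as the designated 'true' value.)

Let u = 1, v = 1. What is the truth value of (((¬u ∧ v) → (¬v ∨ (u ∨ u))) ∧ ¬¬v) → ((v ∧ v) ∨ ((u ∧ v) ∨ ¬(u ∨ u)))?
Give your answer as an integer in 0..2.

1

¬u = ¬1 = 1
¬u ∧ v = 1 ∧ 1 = 1
¬v = ¬1 = 1
u ∨ u = 1 ∨ 1 = 1
¬v ∨ (u ∨ u) = 1 ∨ 1 = 1
(¬u ∧ v) → (¬v ∨ (u ∨ u)) = 1 → 1 = 1
¬v = ¬1 = 1
¬¬v = ¬1 = 1
((¬u ∧ v) → (¬v ∨ (u ∨ u))) ∧ ¬¬v = 1 ∧ 1 = 1
v ∧ v = 1 ∧ 1 = 1
u ∧ v = 1 ∧ 1 = 1
u ∨ u = 1 ∨ 1 = 1
¬(u ∨ u) = ¬1 = 1
(u ∧ v) ∨ ¬(u ∨ u) = 1 ∨ 1 = 1
(v ∧ v) ∨ ((u ∧ v) ∨ ¬(u ∨ u)) = 1 ∨ 1 = 1
(((¬u ∧ v) → (¬v ∨ (u ∨ u))) ∧ ¬¬v) → ((v ∧ v) ∨ ((u ∧ v) ∨ ¬(u ∨ u))) = 1 → 1 = 1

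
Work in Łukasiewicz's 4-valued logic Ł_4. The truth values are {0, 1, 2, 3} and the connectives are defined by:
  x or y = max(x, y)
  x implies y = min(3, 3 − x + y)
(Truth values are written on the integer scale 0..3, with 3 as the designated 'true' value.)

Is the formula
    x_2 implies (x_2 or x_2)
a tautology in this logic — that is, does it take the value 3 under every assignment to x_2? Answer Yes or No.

Yes

x_2 = 0 ↦ 3
x_2 = 1 ↦ 3
x_2 = 2 ↦ 3
x_2 = 3 ↦ 3
Every assignment gives a value ≥ 3.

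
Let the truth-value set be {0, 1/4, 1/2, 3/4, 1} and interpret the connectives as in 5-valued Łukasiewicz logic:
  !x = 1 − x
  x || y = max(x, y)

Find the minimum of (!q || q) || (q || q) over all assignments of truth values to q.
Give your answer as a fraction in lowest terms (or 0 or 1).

Take q = 1/2:
!q = !1/2 = 1/2
!q || q = 1/2 || 1/2 = 1/2
q || q = 1/2 || 1/2 = 1/2
(!q || q) || (q || q) = 1/2 || 1/2 = 1/2
No assignment yields a value below 1/2, so this is the minimum.

1/2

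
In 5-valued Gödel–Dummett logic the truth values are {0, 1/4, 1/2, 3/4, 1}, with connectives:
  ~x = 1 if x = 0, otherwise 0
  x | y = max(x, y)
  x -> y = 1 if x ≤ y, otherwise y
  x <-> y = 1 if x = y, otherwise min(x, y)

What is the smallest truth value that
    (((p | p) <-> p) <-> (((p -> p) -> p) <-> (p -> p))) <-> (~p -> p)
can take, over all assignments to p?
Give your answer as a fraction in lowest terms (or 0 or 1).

Take p = 1/4:
p | p = 1/4 | 1/4 = 1/4
(p | p) <-> p = 1/4 <-> 1/4 = 1
p -> p = 1/4 -> 1/4 = 1
(p -> p) -> p = 1 -> 1/4 = 1/4
p -> p = 1/4 -> 1/4 = 1
((p -> p) -> p) <-> (p -> p) = 1/4 <-> 1 = 1/4
((p | p) <-> p) <-> (((p -> p) -> p) <-> (p -> p)) = 1 <-> 1/4 = 1/4
~p = ~1/4 = 0
~p -> p = 0 -> 1/4 = 1
(((p | p) <-> p) <-> (((p -> p) -> p) <-> (p -> p))) <-> (~p -> p) = 1/4 <-> 1 = 1/4
No assignment yields a value below 1/4, so this is the minimum.

1/4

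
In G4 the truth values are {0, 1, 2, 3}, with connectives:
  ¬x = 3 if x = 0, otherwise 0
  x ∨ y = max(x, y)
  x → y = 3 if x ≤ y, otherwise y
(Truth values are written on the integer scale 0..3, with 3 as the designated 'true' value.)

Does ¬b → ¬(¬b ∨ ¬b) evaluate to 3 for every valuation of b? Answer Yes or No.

Counterexample: take b = 0.
¬b = ¬0 = 3
¬b = ¬0 = 3
¬b ∨ ¬b = 3 ∨ 3 = 3
¬(¬b ∨ ¬b) = ¬3 = 0
¬b → ¬(¬b ∨ ¬b) = 3 → 0 = 0
This gives 0 ≠ 3.

No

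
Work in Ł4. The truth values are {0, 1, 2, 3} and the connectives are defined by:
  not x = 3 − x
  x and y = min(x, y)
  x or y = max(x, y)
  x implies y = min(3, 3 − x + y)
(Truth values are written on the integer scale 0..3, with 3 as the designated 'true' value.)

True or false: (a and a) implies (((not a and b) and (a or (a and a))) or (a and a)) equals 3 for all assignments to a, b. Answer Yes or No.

a = 0, b = 0 ↦ 3
a = 0, b = 1 ↦ 3
a = 0, b = 2 ↦ 3
a = 0, b = 3 ↦ 3
a = 1, b = 0 ↦ 3
a = 1, b = 1 ↦ 3
a = 1, b = 2 ↦ 3
a = 1, b = 3 ↦ 3
a = 2, b = 0 ↦ 3
a = 2, b = 1 ↦ 3
a = 2, b = 2 ↦ 3
a = 2, b = 3 ↦ 3
a = 3, b = 0 ↦ 3
a = 3, b = 1 ↦ 3
a = 3, b = 2 ↦ 3
a = 3, b = 3 ↦ 3
Every assignment gives a value ≥ 3.

Yes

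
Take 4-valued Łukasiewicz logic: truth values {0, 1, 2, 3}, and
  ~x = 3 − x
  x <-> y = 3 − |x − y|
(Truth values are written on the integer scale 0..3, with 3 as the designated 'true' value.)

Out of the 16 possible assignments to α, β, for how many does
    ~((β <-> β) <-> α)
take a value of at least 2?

α = 0, β = 0 ↦ 3  ≥
α = 0, β = 1 ↦ 3  ≥
α = 0, β = 2 ↦ 3  ≥
α = 0, β = 3 ↦ 3  ≥
α = 1, β = 0 ↦ 2  ≥
α = 1, β = 1 ↦ 2  ≥
α = 1, β = 2 ↦ 2  ≥
α = 1, β = 3 ↦ 2  ≥
α = 2, β = 0 ↦ 1  <
α = 2, β = 1 ↦ 1  <
α = 2, β = 2 ↦ 1  <
α = 2, β = 3 ↦ 1  <
α = 3, β = 0 ↦ 0  <
α = 3, β = 1 ↦ 0  <
α = 3, β = 2 ↦ 0  <
α = 3, β = 3 ↦ 0  <
So 8 of the 16 assignments meet the threshold.

8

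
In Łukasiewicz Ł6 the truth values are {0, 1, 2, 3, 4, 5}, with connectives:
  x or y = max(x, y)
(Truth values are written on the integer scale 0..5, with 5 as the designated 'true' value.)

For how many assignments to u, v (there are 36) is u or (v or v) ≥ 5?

11

value 5: 11 assignments (counts)
value 4: 9 assignments
value 3: 7 assignments
value 2: 5 assignments
value 1: 3 assignments
value 0: 1 assignment
So 11 of the 36 assignments meet the threshold.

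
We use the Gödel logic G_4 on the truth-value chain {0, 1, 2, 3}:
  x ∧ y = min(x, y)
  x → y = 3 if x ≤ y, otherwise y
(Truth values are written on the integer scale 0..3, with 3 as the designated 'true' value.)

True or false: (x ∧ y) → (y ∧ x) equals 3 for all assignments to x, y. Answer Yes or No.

x = 0, y = 0 ↦ 3
x = 0, y = 1 ↦ 3
x = 0, y = 2 ↦ 3
x = 0, y = 3 ↦ 3
x = 1, y = 0 ↦ 3
x = 1, y = 1 ↦ 3
x = 1, y = 2 ↦ 3
x = 1, y = 3 ↦ 3
x = 2, y = 0 ↦ 3
x = 2, y = 1 ↦ 3
x = 2, y = 2 ↦ 3
x = 2, y = 3 ↦ 3
x = 3, y = 0 ↦ 3
x = 3, y = 1 ↦ 3
x = 3, y = 2 ↦ 3
x = 3, y = 3 ↦ 3
Every assignment gives a value ≥ 3.

Yes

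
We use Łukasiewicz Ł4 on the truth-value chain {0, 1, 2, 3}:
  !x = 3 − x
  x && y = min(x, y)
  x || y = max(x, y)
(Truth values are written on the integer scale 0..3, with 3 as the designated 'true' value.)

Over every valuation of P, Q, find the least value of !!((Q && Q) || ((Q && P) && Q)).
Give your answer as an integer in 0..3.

0

Take P = 0, Q = 0:
Q && Q = 0 && 0 = 0
Q && P = 0 && 0 = 0
(Q && P) && Q = 0 && 0 = 0
(Q && Q) || ((Q && P) && Q) = 0 || 0 = 0
!((Q && Q) || ((Q && P) && Q)) = !0 = 3
!!((Q && Q) || ((Q && P) && Q)) = !3 = 0
No assignment yields a value below 0, so this is the minimum.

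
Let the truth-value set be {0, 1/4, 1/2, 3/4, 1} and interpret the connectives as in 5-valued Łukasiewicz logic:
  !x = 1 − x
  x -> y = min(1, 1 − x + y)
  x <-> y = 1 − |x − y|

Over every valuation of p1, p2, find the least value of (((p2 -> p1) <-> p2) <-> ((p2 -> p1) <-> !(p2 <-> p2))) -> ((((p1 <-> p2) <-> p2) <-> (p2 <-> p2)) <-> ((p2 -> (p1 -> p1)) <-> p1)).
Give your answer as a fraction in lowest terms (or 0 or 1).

1/2

Take p1 = 0, p2 = 1/2:
p2 -> p1 = 1/2 -> 0 = 1/2
(p2 -> p1) <-> p2 = 1/2 <-> 1/2 = 1
p2 -> p1 = 1/2 -> 0 = 1/2
p2 <-> p2 = 1/2 <-> 1/2 = 1
!(p2 <-> p2) = !1 = 0
(p2 -> p1) <-> !(p2 <-> p2) = 1/2 <-> 0 = 1/2
((p2 -> p1) <-> p2) <-> ((p2 -> p1) <-> !(p2 <-> p2)) = 1 <-> 1/2 = 1/2
p1 <-> p2 = 0 <-> 1/2 = 1/2
(p1 <-> p2) <-> p2 = 1/2 <-> 1/2 = 1
p2 <-> p2 = 1/2 <-> 1/2 = 1
((p1 <-> p2) <-> p2) <-> (p2 <-> p2) = 1 <-> 1 = 1
p1 -> p1 = 0 -> 0 = 1
p2 -> (p1 -> p1) = 1/2 -> 1 = 1
(p2 -> (p1 -> p1)) <-> p1 = 1 <-> 0 = 0
(((p1 <-> p2) <-> p2) <-> (p2 <-> p2)) <-> ((p2 -> (p1 -> p1)) <-> p1) = 1 <-> 0 = 0
(((p2 -> p1) <-> p2) <-> ((p2 -> p1) <-> !(p2 <-> p2))) -> ((((p1 <-> p2) <-> p2) <-> (p2 <-> p2)) <-> ((p2 -> (p1 -> p1)) <-> p1)) = 1/2 -> 0 = 1/2
No assignment yields a value below 1/2, so this is the minimum.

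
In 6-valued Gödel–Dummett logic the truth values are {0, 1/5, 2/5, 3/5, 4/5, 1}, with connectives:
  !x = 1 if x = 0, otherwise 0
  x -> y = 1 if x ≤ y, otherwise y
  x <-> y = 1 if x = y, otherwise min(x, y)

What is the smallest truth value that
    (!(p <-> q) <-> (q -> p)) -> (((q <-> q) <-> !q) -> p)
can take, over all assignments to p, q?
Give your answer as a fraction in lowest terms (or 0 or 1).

1/5

Take p = 1/5, q = 0:
p <-> q = 1/5 <-> 0 = 0
!(p <-> q) = !0 = 1
q -> p = 0 -> 1/5 = 1
!(p <-> q) <-> (q -> p) = 1 <-> 1 = 1
q <-> q = 0 <-> 0 = 1
!q = !0 = 1
(q <-> q) <-> !q = 1 <-> 1 = 1
((q <-> q) <-> !q) -> p = 1 -> 1/5 = 1/5
(!(p <-> q) <-> (q -> p)) -> (((q <-> q) <-> !q) -> p) = 1 -> 1/5 = 1/5
No assignment yields a value below 1/5, so this is the minimum.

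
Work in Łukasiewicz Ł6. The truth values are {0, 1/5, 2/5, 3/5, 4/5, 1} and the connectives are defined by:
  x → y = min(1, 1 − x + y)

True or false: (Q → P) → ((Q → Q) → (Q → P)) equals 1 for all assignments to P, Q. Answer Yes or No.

At P = 1, Q = 4/5, for instance:
Q → P = 4/5 → 1 = 1
Q → Q = 4/5 → 4/5 = 1
(Q → Q) → (Q → P) = 1 → 1 = 1
(Q → P) → ((Q → Q) → (Q → P)) = 1 → 1 = 1
and checking the remaining 35 assignments likewise gives ≥ 1 in every case.

Yes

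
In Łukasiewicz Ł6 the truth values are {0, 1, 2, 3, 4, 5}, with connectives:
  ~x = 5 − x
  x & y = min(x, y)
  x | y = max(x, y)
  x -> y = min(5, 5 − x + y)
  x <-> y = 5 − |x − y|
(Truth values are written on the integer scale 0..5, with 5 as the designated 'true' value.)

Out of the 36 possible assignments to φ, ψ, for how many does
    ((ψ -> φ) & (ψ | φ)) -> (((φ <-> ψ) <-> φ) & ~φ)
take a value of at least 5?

value 5: 18 assignments (counts)
value 4: 5 assignments
value 3: 1 assignment
value 2: 6 assignments
value 0: 6 assignments
So 18 of the 36 assignments meet the threshold.

18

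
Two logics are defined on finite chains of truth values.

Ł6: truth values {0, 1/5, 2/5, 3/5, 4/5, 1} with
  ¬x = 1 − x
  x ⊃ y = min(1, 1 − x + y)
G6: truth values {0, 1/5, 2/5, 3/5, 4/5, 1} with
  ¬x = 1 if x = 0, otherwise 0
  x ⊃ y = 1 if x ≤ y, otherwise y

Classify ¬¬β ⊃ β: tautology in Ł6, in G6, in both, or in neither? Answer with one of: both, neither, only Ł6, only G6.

only Ł6

In Ł6: every assignment gives 1 — tautology.
In G6: at β = 1/5 the value is 1/5 — not a tautology.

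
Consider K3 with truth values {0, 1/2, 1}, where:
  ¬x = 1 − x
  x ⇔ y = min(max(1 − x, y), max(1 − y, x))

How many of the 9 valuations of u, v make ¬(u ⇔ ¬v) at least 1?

2

u = 0, v = 0 ↦ 1  ≥
u = 0, v = 1/2 ↦ 1/2  <
u = 0, v = 1 ↦ 0  <
u = 1/2, v = 0 ↦ 1/2  <
u = 1/2, v = 1/2 ↦ 1/2  <
u = 1/2, v = 1 ↦ 1/2  <
u = 1, v = 0 ↦ 0  <
u = 1, v = 1/2 ↦ 1/2  <
u = 1, v = 1 ↦ 1  ≥
So 2 of the 9 assignments meet the threshold.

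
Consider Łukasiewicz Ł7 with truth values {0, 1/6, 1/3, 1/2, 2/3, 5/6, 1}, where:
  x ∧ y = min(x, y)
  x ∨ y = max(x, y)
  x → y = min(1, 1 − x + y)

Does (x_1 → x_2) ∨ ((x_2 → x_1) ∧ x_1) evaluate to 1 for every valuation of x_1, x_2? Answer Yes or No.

Counterexample: take x_1 = 1/6, x_2 = 0.
x_1 → x_2 = 1/6 → 0 = 5/6
x_2 → x_1 = 0 → 1/6 = 1
(x_2 → x_1) ∧ x_1 = 1 ∧ 1/6 = 1/6
(x_1 → x_2) ∨ ((x_2 → x_1) ∧ x_1) = 5/6 ∨ 1/6 = 5/6
This gives 5/6 ≠ 1.

No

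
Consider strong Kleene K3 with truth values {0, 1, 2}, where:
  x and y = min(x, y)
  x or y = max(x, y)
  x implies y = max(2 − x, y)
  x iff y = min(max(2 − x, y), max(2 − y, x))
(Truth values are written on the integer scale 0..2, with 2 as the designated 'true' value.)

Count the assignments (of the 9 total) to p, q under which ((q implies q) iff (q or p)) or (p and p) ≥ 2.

5

p = 0, q = 0 ↦ 0  <
p = 0, q = 1 ↦ 1  <
p = 0, q = 2 ↦ 2  ≥
p = 1, q = 0 ↦ 1  <
p = 1, q = 1 ↦ 1  <
p = 1, q = 2 ↦ 2  ≥
p = 2, q = 0 ↦ 2  ≥
p = 2, q = 1 ↦ 2  ≥
p = 2, q = 2 ↦ 2  ≥
So 5 of the 9 assignments meet the threshold.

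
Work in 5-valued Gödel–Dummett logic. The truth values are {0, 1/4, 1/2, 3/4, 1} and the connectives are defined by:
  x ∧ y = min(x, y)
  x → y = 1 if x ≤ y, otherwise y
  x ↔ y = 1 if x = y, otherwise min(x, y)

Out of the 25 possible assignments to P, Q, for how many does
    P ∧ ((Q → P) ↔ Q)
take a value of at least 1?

1

value 1: 1 assignment (counts)
value 3/4: 3 assignments
value 1/2: 5 assignments
value 1/4: 7 assignments
value 0: 9 assignments
So 1 of the 25 assignments meets the threshold.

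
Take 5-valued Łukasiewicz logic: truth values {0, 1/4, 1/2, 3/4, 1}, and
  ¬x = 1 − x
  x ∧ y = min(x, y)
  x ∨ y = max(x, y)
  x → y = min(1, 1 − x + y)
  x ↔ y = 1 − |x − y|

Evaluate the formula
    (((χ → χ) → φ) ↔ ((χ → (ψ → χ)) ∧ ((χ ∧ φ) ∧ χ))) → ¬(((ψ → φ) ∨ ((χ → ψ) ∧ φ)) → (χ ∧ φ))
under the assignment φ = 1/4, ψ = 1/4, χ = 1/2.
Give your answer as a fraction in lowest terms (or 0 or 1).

χ → χ = 1/2 → 1/2 = 1
(χ → χ) → φ = 1 → 1/4 = 1/4
ψ → χ = 1/4 → 1/2 = 1
χ → (ψ → χ) = 1/2 → 1 = 1
χ ∧ φ = 1/2 ∧ 1/4 = 1/4
(χ ∧ φ) ∧ χ = 1/4 ∧ 1/2 = 1/4
(χ → (ψ → χ)) ∧ ((χ ∧ φ) ∧ χ) = 1 ∧ 1/4 = 1/4
((χ → χ) → φ) ↔ ((χ → (ψ → χ)) ∧ ((χ ∧ φ) ∧ χ)) = 1/4 ↔ 1/4 = 1
ψ → φ = 1/4 → 1/4 = 1
χ → ψ = 1/2 → 1/4 = 3/4
(χ → ψ) ∧ φ = 3/4 ∧ 1/4 = 1/4
(ψ → φ) ∨ ((χ → ψ) ∧ φ) = 1 ∨ 1/4 = 1
χ ∧ φ = 1/2 ∧ 1/4 = 1/4
((ψ → φ) ∨ ((χ → ψ) ∧ φ)) → (χ ∧ φ) = 1 → 1/4 = 1/4
¬(((ψ → φ) ∨ ((χ → ψ) ∧ φ)) → (χ ∧ φ)) = ¬1/4 = 3/4
(((χ → χ) → φ) ↔ ((χ → (ψ → χ)) ∧ ((χ ∧ φ) ∧ χ))) → ¬(((ψ → φ) ∨ ((χ → ψ) ∧ φ)) → (χ ∧ φ)) = 1 → 3/4 = 3/4

3/4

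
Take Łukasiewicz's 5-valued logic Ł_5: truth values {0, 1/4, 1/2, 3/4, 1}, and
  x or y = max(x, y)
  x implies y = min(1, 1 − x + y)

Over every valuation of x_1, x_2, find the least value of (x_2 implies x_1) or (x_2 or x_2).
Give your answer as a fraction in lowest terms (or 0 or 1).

1/2

Take x_1 = 0, x_2 = 1/2:
x_2 implies x_1 = 1/2 implies 0 = 1/2
x_2 or x_2 = 1/2 or 1/2 = 1/2
(x_2 implies x_1) or (x_2 or x_2) = 1/2 or 1/2 = 1/2
No assignment yields a value below 1/2, so this is the minimum.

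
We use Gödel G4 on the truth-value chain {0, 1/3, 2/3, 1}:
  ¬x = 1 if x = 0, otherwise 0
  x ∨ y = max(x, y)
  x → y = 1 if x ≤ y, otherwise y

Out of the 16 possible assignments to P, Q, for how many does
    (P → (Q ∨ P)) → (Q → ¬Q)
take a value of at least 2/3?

P = 0, Q = 0 ↦ 1  ≥
P = 0, Q = 1/3 ↦ 0  <
P = 0, Q = 2/3 ↦ 0  <
P = 0, Q = 1 ↦ 0  <
P = 1/3, Q = 0 ↦ 1  ≥
P = 1/3, Q = 1/3 ↦ 0  <
P = 1/3, Q = 2/3 ↦ 0  <
P = 1/3, Q = 1 ↦ 0  <
P = 2/3, Q = 0 ↦ 1  ≥
P = 2/3, Q = 1/3 ↦ 0  <
P = 2/3, Q = 2/3 ↦ 0  <
P = 2/3, Q = 1 ↦ 0  <
P = 1, Q = 0 ↦ 1  ≥
P = 1, Q = 1/3 ↦ 0  <
P = 1, Q = 2/3 ↦ 0  <
P = 1, Q = 1 ↦ 0  <
So 4 of the 16 assignments meet the threshold.

4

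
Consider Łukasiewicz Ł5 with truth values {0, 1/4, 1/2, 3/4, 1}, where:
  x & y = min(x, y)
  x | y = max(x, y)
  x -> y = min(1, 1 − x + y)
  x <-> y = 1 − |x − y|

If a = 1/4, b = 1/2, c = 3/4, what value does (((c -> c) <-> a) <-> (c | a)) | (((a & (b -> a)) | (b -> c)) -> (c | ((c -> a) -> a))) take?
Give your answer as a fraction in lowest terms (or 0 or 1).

3/4

c -> c = 3/4 -> 3/4 = 1
(c -> c) <-> a = 1 <-> 1/4 = 1/4
c | a = 3/4 | 1/4 = 3/4
((c -> c) <-> a) <-> (c | a) = 1/4 <-> 3/4 = 1/2
b -> a = 1/2 -> 1/4 = 3/4
a & (b -> a) = 1/4 & 3/4 = 1/4
b -> c = 1/2 -> 3/4 = 1
(a & (b -> a)) | (b -> c) = 1/4 | 1 = 1
c -> a = 3/4 -> 1/4 = 1/2
(c -> a) -> a = 1/2 -> 1/4 = 3/4
c | ((c -> a) -> a) = 3/4 | 3/4 = 3/4
((a & (b -> a)) | (b -> c)) -> (c | ((c -> a) -> a)) = 1 -> 3/4 = 3/4
(((c -> c) <-> a) <-> (c | a)) | (((a & (b -> a)) | (b -> c)) -> (c | ((c -> a) -> a))) = 1/2 | 3/4 = 3/4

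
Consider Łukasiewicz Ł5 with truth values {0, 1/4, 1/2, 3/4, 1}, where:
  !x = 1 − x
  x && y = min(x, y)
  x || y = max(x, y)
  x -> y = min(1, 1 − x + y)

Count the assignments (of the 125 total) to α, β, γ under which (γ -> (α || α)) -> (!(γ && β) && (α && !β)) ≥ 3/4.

value 1: 19 assignments (counts)
value 3/4: 28 assignments (counts)
value 1/2: 31 assignments
value 1/4: 28 assignments
value 0: 19 assignments
So 47 of the 125 assignments meet the threshold.

47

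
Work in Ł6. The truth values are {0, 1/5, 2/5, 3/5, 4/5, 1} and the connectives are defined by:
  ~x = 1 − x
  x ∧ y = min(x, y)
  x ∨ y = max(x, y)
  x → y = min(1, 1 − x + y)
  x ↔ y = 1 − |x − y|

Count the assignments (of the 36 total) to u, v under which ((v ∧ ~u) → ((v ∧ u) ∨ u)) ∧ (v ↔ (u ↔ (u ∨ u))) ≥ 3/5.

value 1: 3 assignments (counts)
value 4/5: 5 assignments (counts)
value 3/5: 5 assignments (counts)
value 2/5: 9 assignments
value 1/5: 7 assignments
value 0: 7 assignments
So 13 of the 36 assignments meet the threshold.

13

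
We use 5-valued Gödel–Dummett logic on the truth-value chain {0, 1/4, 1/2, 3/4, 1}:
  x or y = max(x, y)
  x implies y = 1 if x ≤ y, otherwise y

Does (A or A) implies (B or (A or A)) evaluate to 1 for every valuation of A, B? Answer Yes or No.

At A = 1/2, B = 1/4, for instance:
A or A = 1/2 or 1/2 = 1/2
B or (A or A) = 1/4 or 1/2 = 1/2
(A or A) implies (B or (A or A)) = 1/2 implies 1/2 = 1
and checking the remaining 24 assignments likewise gives ≥ 1 in every case.

Yes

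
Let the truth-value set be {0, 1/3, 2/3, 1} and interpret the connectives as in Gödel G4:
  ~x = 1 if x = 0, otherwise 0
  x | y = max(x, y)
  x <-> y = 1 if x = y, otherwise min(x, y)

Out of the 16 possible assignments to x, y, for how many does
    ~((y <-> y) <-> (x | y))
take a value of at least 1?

1

x = 0, y = 0 ↦ 1  ≥
x = 0, y = 1/3 ↦ 0  <
x = 0, y = 2/3 ↦ 0  <
x = 0, y = 1 ↦ 0  <
x = 1/3, y = 0 ↦ 0  <
x = 1/3, y = 1/3 ↦ 0  <
x = 1/3, y = 2/3 ↦ 0  <
x = 1/3, y = 1 ↦ 0  <
x = 2/3, y = 0 ↦ 0  <
x = 2/3, y = 1/3 ↦ 0  <
x = 2/3, y = 2/3 ↦ 0  <
x = 2/3, y = 1 ↦ 0  <
x = 1, y = 0 ↦ 0  <
x = 1, y = 1/3 ↦ 0  <
x = 1, y = 2/3 ↦ 0  <
x = 1, y = 1 ↦ 0  <
So 1 of the 16 assignments meets the threshold.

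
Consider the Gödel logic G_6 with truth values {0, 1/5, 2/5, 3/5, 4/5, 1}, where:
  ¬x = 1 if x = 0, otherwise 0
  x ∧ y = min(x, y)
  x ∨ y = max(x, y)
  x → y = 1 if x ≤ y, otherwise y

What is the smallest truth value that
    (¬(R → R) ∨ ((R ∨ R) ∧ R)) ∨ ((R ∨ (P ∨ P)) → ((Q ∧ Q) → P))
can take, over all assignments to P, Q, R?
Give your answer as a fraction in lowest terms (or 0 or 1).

1/5

Take P = 0, Q = 1/5, R = 1/5:
R → R = 1/5 → 1/5 = 1
¬(R → R) = ¬1 = 0
R ∨ R = 1/5 ∨ 1/5 = 1/5
(R ∨ R) ∧ R = 1/5 ∧ 1/5 = 1/5
¬(R → R) ∨ ((R ∨ R) ∧ R) = 0 ∨ 1/5 = 1/5
P ∨ P = 0 ∨ 0 = 0
R ∨ (P ∨ P) = 1/5 ∨ 0 = 1/5
Q ∧ Q = 1/5 ∧ 1/5 = 1/5
(Q ∧ Q) → P = 1/5 → 0 = 0
(R ∨ (P ∨ P)) → ((Q ∧ Q) → P) = 1/5 → 0 = 0
(¬(R → R) ∨ ((R ∨ R) ∧ R)) ∨ ((R ∨ (P ∨ P)) → ((Q ∧ Q) → P)) = 1/5 ∨ 0 = 1/5
No assignment yields a value below 1/5, so this is the minimum.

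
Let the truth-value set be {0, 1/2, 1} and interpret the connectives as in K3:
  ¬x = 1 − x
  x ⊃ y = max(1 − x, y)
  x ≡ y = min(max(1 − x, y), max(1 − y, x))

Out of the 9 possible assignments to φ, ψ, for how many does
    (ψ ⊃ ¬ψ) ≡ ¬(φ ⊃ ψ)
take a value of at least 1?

φ = 0, ψ = 0 ↦ 0  <
φ = 0, ψ = 1/2 ↦ 1/2  <
φ = 0, ψ = 1 ↦ 1  ≥
φ = 1/2, ψ = 0 ↦ 1/2  <
φ = 1/2, ψ = 1/2 ↦ 1/2  <
φ = 1/2, ψ = 1 ↦ 1  ≥
φ = 1, ψ = 0 ↦ 1  ≥
φ = 1, ψ = 1/2 ↦ 1/2  <
φ = 1, ψ = 1 ↦ 1  ≥
So 4 of the 9 assignments meet the threshold.

4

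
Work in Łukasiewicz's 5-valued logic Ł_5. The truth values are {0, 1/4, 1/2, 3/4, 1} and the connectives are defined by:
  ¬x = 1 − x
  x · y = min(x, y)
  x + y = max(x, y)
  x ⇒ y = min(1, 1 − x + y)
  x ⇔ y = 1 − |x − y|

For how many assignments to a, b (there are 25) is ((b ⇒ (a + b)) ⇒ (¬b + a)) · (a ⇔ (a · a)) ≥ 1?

9

value 1: 9 assignments (counts)
value 3/4: 7 assignments
value 1/2: 5 assignments
value 1/4: 3 assignments
value 0: 1 assignment
So 9 of the 25 assignments meet the threshold.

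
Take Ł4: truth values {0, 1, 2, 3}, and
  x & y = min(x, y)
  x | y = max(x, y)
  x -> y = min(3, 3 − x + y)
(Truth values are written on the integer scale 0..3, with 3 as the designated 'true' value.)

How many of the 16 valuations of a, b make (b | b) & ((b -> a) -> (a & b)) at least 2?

8

a = 0, b = 0 ↦ 0  <
a = 0, b = 1 ↦ 1  <
a = 0, b = 2 ↦ 2  ≥
a = 0, b = 3 ↦ 3  ≥
a = 1, b = 0 ↦ 0  <
a = 1, b = 1 ↦ 1  <
a = 1, b = 2 ↦ 2  ≥
a = 1, b = 3 ↦ 3  ≥
a = 2, b = 0 ↦ 0  <
a = 2, b = 1 ↦ 1  <
a = 2, b = 2 ↦ 2  ≥
a = 2, b = 3 ↦ 3  ≥
a = 3, b = 0 ↦ 0  <
a = 3, b = 1 ↦ 1  <
a = 3, b = 2 ↦ 2  ≥
a = 3, b = 3 ↦ 3  ≥
So 8 of the 16 assignments meet the threshold.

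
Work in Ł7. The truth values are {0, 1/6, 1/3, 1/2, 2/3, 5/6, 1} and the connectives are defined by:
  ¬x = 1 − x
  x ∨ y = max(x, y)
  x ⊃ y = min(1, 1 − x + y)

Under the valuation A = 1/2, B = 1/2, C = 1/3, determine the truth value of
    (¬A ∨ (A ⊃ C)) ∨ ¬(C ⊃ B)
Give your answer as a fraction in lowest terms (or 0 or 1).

¬A = ¬1/2 = 1/2
A ⊃ C = 1/2 ⊃ 1/3 = 5/6
¬A ∨ (A ⊃ C) = 1/2 ∨ 5/6 = 5/6
C ⊃ B = 1/3 ⊃ 1/2 = 1
¬(C ⊃ B) = ¬1 = 0
(¬A ∨ (A ⊃ C)) ∨ ¬(C ⊃ B) = 5/6 ∨ 0 = 5/6

5/6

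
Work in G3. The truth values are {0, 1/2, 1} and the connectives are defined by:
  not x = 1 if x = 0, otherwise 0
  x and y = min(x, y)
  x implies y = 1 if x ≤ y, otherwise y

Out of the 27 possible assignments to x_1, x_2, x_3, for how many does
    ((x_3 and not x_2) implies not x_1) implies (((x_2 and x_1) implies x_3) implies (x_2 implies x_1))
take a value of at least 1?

19

value 1: 19 assignments (counts)
value 1/2: 2 assignments
value 0: 6 assignments
So 19 of the 27 assignments meet the threshold.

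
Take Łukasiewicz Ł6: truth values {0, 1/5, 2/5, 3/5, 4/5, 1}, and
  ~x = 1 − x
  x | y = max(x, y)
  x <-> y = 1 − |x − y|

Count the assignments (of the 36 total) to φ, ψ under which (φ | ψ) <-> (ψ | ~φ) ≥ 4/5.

value 1: 12 assignments (counts)
value 4/5: 10 assignments (counts)
value 3/5: 4 assignments
value 2/5: 6 assignments
value 1/5: 2 assignments
value 0: 2 assignments
So 22 of the 36 assignments meet the threshold.

22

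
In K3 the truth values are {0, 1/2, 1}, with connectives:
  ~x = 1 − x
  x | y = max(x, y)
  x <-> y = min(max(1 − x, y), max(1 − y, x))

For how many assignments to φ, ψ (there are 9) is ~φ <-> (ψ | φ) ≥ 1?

φ = 0, ψ = 0 ↦ 0  <
φ = 0, ψ = 1/2 ↦ 1/2  <
φ = 0, ψ = 1 ↦ 1  ≥
φ = 1/2, ψ = 0 ↦ 1/2  <
φ = 1/2, ψ = 1/2 ↦ 1/2  <
φ = 1/2, ψ = 1 ↦ 1/2  <
φ = 1, ψ = 0 ↦ 0  <
φ = 1, ψ = 1/2 ↦ 0  <
φ = 1, ψ = 1 ↦ 0  <
So 1 of the 9 assignments meets the threshold.

1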